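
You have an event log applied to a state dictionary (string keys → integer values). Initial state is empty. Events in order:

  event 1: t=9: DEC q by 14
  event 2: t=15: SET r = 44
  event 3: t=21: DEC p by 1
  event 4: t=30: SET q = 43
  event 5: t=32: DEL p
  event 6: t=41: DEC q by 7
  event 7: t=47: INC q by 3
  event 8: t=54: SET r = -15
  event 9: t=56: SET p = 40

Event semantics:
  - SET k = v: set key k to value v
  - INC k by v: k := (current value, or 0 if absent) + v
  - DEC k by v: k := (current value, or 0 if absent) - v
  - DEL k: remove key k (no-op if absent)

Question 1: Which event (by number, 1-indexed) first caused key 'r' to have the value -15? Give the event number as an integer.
Looking for first event where r becomes -15:
  event 2: r = 44
  event 3: r = 44
  event 4: r = 44
  event 5: r = 44
  event 6: r = 44
  event 7: r = 44
  event 8: r 44 -> -15  <-- first match

Answer: 8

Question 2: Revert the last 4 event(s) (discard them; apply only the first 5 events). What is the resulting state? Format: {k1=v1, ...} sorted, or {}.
Answer: {q=43, r=44}

Derivation:
Keep first 5 events (discard last 4):
  after event 1 (t=9: DEC q by 14): {q=-14}
  after event 2 (t=15: SET r = 44): {q=-14, r=44}
  after event 3 (t=21: DEC p by 1): {p=-1, q=-14, r=44}
  after event 4 (t=30: SET q = 43): {p=-1, q=43, r=44}
  after event 5 (t=32: DEL p): {q=43, r=44}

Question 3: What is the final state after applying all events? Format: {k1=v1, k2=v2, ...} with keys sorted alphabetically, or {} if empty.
  after event 1 (t=9: DEC q by 14): {q=-14}
  after event 2 (t=15: SET r = 44): {q=-14, r=44}
  after event 3 (t=21: DEC p by 1): {p=-1, q=-14, r=44}
  after event 4 (t=30: SET q = 43): {p=-1, q=43, r=44}
  after event 5 (t=32: DEL p): {q=43, r=44}
  after event 6 (t=41: DEC q by 7): {q=36, r=44}
  after event 7 (t=47: INC q by 3): {q=39, r=44}
  after event 8 (t=54: SET r = -15): {q=39, r=-15}
  after event 9 (t=56: SET p = 40): {p=40, q=39, r=-15}

Answer: {p=40, q=39, r=-15}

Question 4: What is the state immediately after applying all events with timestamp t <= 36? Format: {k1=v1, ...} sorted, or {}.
Apply events with t <= 36 (5 events):
  after event 1 (t=9: DEC q by 14): {q=-14}
  after event 2 (t=15: SET r = 44): {q=-14, r=44}
  after event 3 (t=21: DEC p by 1): {p=-1, q=-14, r=44}
  after event 4 (t=30: SET q = 43): {p=-1, q=43, r=44}
  after event 5 (t=32: DEL p): {q=43, r=44}

Answer: {q=43, r=44}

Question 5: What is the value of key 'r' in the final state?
Answer: -15

Derivation:
Track key 'r' through all 9 events:
  event 1 (t=9: DEC q by 14): r unchanged
  event 2 (t=15: SET r = 44): r (absent) -> 44
  event 3 (t=21: DEC p by 1): r unchanged
  event 4 (t=30: SET q = 43): r unchanged
  event 5 (t=32: DEL p): r unchanged
  event 6 (t=41: DEC q by 7): r unchanged
  event 7 (t=47: INC q by 3): r unchanged
  event 8 (t=54: SET r = -15): r 44 -> -15
  event 9 (t=56: SET p = 40): r unchanged
Final: r = -15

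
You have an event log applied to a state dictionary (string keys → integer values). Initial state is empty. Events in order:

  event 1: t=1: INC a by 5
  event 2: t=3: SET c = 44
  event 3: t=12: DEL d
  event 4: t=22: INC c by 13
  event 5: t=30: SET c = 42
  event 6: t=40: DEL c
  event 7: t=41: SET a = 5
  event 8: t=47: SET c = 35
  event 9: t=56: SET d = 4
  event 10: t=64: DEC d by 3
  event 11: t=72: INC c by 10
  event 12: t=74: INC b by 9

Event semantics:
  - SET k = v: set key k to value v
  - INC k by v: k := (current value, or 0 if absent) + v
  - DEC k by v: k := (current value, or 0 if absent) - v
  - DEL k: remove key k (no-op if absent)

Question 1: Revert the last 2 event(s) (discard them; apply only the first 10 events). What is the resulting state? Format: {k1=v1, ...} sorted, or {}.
Answer: {a=5, c=35, d=1}

Derivation:
Keep first 10 events (discard last 2):
  after event 1 (t=1: INC a by 5): {a=5}
  after event 2 (t=3: SET c = 44): {a=5, c=44}
  after event 3 (t=12: DEL d): {a=5, c=44}
  after event 4 (t=22: INC c by 13): {a=5, c=57}
  after event 5 (t=30: SET c = 42): {a=5, c=42}
  after event 6 (t=40: DEL c): {a=5}
  after event 7 (t=41: SET a = 5): {a=5}
  after event 8 (t=47: SET c = 35): {a=5, c=35}
  after event 9 (t=56: SET d = 4): {a=5, c=35, d=4}
  after event 10 (t=64: DEC d by 3): {a=5, c=35, d=1}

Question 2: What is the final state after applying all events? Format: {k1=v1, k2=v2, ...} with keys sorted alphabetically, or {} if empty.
  after event 1 (t=1: INC a by 5): {a=5}
  after event 2 (t=3: SET c = 44): {a=5, c=44}
  after event 3 (t=12: DEL d): {a=5, c=44}
  after event 4 (t=22: INC c by 13): {a=5, c=57}
  after event 5 (t=30: SET c = 42): {a=5, c=42}
  after event 6 (t=40: DEL c): {a=5}
  after event 7 (t=41: SET a = 5): {a=5}
  after event 8 (t=47: SET c = 35): {a=5, c=35}
  after event 9 (t=56: SET d = 4): {a=5, c=35, d=4}
  after event 10 (t=64: DEC d by 3): {a=5, c=35, d=1}
  after event 11 (t=72: INC c by 10): {a=5, c=45, d=1}
  after event 12 (t=74: INC b by 9): {a=5, b=9, c=45, d=1}

Answer: {a=5, b=9, c=45, d=1}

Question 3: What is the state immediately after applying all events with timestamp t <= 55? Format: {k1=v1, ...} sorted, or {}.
Apply events with t <= 55 (8 events):
  after event 1 (t=1: INC a by 5): {a=5}
  after event 2 (t=3: SET c = 44): {a=5, c=44}
  after event 3 (t=12: DEL d): {a=5, c=44}
  after event 4 (t=22: INC c by 13): {a=5, c=57}
  after event 5 (t=30: SET c = 42): {a=5, c=42}
  after event 6 (t=40: DEL c): {a=5}
  after event 7 (t=41: SET a = 5): {a=5}
  after event 8 (t=47: SET c = 35): {a=5, c=35}

Answer: {a=5, c=35}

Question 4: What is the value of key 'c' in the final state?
Track key 'c' through all 12 events:
  event 1 (t=1: INC a by 5): c unchanged
  event 2 (t=3: SET c = 44): c (absent) -> 44
  event 3 (t=12: DEL d): c unchanged
  event 4 (t=22: INC c by 13): c 44 -> 57
  event 5 (t=30: SET c = 42): c 57 -> 42
  event 6 (t=40: DEL c): c 42 -> (absent)
  event 7 (t=41: SET a = 5): c unchanged
  event 8 (t=47: SET c = 35): c (absent) -> 35
  event 9 (t=56: SET d = 4): c unchanged
  event 10 (t=64: DEC d by 3): c unchanged
  event 11 (t=72: INC c by 10): c 35 -> 45
  event 12 (t=74: INC b by 9): c unchanged
Final: c = 45

Answer: 45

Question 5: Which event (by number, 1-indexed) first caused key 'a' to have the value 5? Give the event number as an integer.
Answer: 1

Derivation:
Looking for first event where a becomes 5:
  event 1: a (absent) -> 5  <-- first match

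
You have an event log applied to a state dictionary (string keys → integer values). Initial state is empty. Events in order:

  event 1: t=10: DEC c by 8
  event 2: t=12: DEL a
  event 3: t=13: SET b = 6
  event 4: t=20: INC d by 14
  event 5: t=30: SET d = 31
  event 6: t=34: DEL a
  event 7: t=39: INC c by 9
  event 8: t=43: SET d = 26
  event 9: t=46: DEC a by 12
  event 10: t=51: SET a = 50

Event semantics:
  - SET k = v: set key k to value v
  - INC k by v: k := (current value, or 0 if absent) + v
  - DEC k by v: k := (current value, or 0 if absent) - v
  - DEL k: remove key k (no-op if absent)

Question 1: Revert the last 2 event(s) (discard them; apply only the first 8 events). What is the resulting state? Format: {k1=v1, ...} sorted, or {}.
Answer: {b=6, c=1, d=26}

Derivation:
Keep first 8 events (discard last 2):
  after event 1 (t=10: DEC c by 8): {c=-8}
  after event 2 (t=12: DEL a): {c=-8}
  after event 3 (t=13: SET b = 6): {b=6, c=-8}
  after event 4 (t=20: INC d by 14): {b=6, c=-8, d=14}
  after event 5 (t=30: SET d = 31): {b=6, c=-8, d=31}
  after event 6 (t=34: DEL a): {b=6, c=-8, d=31}
  after event 7 (t=39: INC c by 9): {b=6, c=1, d=31}
  after event 8 (t=43: SET d = 26): {b=6, c=1, d=26}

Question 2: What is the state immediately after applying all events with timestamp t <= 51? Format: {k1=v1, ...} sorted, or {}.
Apply events with t <= 51 (10 events):
  after event 1 (t=10: DEC c by 8): {c=-8}
  after event 2 (t=12: DEL a): {c=-8}
  after event 3 (t=13: SET b = 6): {b=6, c=-8}
  after event 4 (t=20: INC d by 14): {b=6, c=-8, d=14}
  after event 5 (t=30: SET d = 31): {b=6, c=-8, d=31}
  after event 6 (t=34: DEL a): {b=6, c=-8, d=31}
  after event 7 (t=39: INC c by 9): {b=6, c=1, d=31}
  after event 8 (t=43: SET d = 26): {b=6, c=1, d=26}
  after event 9 (t=46: DEC a by 12): {a=-12, b=6, c=1, d=26}
  after event 10 (t=51: SET a = 50): {a=50, b=6, c=1, d=26}

Answer: {a=50, b=6, c=1, d=26}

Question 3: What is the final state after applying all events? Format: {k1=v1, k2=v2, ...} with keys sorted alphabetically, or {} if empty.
  after event 1 (t=10: DEC c by 8): {c=-8}
  after event 2 (t=12: DEL a): {c=-8}
  after event 3 (t=13: SET b = 6): {b=6, c=-8}
  after event 4 (t=20: INC d by 14): {b=6, c=-8, d=14}
  after event 5 (t=30: SET d = 31): {b=6, c=-8, d=31}
  after event 6 (t=34: DEL a): {b=6, c=-8, d=31}
  after event 7 (t=39: INC c by 9): {b=6, c=1, d=31}
  after event 8 (t=43: SET d = 26): {b=6, c=1, d=26}
  after event 9 (t=46: DEC a by 12): {a=-12, b=6, c=1, d=26}
  after event 10 (t=51: SET a = 50): {a=50, b=6, c=1, d=26}

Answer: {a=50, b=6, c=1, d=26}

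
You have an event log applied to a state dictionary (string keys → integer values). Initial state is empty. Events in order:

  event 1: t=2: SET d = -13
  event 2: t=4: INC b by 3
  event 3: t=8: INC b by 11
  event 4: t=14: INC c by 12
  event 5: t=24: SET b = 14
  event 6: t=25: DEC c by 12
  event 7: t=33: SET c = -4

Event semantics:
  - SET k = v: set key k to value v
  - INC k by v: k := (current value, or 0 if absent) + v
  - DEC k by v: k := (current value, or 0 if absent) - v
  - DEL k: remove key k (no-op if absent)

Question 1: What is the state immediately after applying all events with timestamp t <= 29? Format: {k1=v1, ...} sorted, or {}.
Apply events with t <= 29 (6 events):
  after event 1 (t=2: SET d = -13): {d=-13}
  after event 2 (t=4: INC b by 3): {b=3, d=-13}
  after event 3 (t=8: INC b by 11): {b=14, d=-13}
  after event 4 (t=14: INC c by 12): {b=14, c=12, d=-13}
  after event 5 (t=24: SET b = 14): {b=14, c=12, d=-13}
  after event 6 (t=25: DEC c by 12): {b=14, c=0, d=-13}

Answer: {b=14, c=0, d=-13}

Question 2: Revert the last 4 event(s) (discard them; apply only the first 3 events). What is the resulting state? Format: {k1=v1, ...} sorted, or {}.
Keep first 3 events (discard last 4):
  after event 1 (t=2: SET d = -13): {d=-13}
  after event 2 (t=4: INC b by 3): {b=3, d=-13}
  after event 3 (t=8: INC b by 11): {b=14, d=-13}

Answer: {b=14, d=-13}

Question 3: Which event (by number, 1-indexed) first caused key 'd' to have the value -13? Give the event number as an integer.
Looking for first event where d becomes -13:
  event 1: d (absent) -> -13  <-- first match

Answer: 1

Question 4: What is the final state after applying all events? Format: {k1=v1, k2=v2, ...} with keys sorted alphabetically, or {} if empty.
  after event 1 (t=2: SET d = -13): {d=-13}
  after event 2 (t=4: INC b by 3): {b=3, d=-13}
  after event 3 (t=8: INC b by 11): {b=14, d=-13}
  after event 4 (t=14: INC c by 12): {b=14, c=12, d=-13}
  after event 5 (t=24: SET b = 14): {b=14, c=12, d=-13}
  after event 6 (t=25: DEC c by 12): {b=14, c=0, d=-13}
  after event 7 (t=33: SET c = -4): {b=14, c=-4, d=-13}

Answer: {b=14, c=-4, d=-13}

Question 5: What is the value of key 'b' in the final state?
Track key 'b' through all 7 events:
  event 1 (t=2: SET d = -13): b unchanged
  event 2 (t=4: INC b by 3): b (absent) -> 3
  event 3 (t=8: INC b by 11): b 3 -> 14
  event 4 (t=14: INC c by 12): b unchanged
  event 5 (t=24: SET b = 14): b 14 -> 14
  event 6 (t=25: DEC c by 12): b unchanged
  event 7 (t=33: SET c = -4): b unchanged
Final: b = 14

Answer: 14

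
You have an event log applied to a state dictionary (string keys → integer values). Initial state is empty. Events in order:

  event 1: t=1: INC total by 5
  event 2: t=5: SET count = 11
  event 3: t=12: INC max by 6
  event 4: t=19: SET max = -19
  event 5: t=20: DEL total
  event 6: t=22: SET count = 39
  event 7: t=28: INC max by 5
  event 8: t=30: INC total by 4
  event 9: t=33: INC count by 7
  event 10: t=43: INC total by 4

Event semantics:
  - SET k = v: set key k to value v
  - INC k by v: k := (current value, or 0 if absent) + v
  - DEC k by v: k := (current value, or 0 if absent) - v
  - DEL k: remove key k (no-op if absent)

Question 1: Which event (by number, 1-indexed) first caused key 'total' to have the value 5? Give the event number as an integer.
Looking for first event where total becomes 5:
  event 1: total (absent) -> 5  <-- first match

Answer: 1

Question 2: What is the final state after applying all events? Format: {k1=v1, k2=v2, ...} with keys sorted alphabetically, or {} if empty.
Answer: {count=46, max=-14, total=8}

Derivation:
  after event 1 (t=1: INC total by 5): {total=5}
  after event 2 (t=5: SET count = 11): {count=11, total=5}
  after event 3 (t=12: INC max by 6): {count=11, max=6, total=5}
  after event 4 (t=19: SET max = -19): {count=11, max=-19, total=5}
  after event 5 (t=20: DEL total): {count=11, max=-19}
  after event 6 (t=22: SET count = 39): {count=39, max=-19}
  after event 7 (t=28: INC max by 5): {count=39, max=-14}
  after event 8 (t=30: INC total by 4): {count=39, max=-14, total=4}
  after event 9 (t=33: INC count by 7): {count=46, max=-14, total=4}
  after event 10 (t=43: INC total by 4): {count=46, max=-14, total=8}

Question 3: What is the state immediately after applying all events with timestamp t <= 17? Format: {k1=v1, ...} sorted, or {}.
Apply events with t <= 17 (3 events):
  after event 1 (t=1: INC total by 5): {total=5}
  after event 2 (t=5: SET count = 11): {count=11, total=5}
  after event 3 (t=12: INC max by 6): {count=11, max=6, total=5}

Answer: {count=11, max=6, total=5}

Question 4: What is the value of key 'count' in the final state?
Answer: 46

Derivation:
Track key 'count' through all 10 events:
  event 1 (t=1: INC total by 5): count unchanged
  event 2 (t=5: SET count = 11): count (absent) -> 11
  event 3 (t=12: INC max by 6): count unchanged
  event 4 (t=19: SET max = -19): count unchanged
  event 5 (t=20: DEL total): count unchanged
  event 6 (t=22: SET count = 39): count 11 -> 39
  event 7 (t=28: INC max by 5): count unchanged
  event 8 (t=30: INC total by 4): count unchanged
  event 9 (t=33: INC count by 7): count 39 -> 46
  event 10 (t=43: INC total by 4): count unchanged
Final: count = 46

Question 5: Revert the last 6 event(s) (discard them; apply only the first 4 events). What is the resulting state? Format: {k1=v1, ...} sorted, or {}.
Keep first 4 events (discard last 6):
  after event 1 (t=1: INC total by 5): {total=5}
  after event 2 (t=5: SET count = 11): {count=11, total=5}
  after event 3 (t=12: INC max by 6): {count=11, max=6, total=5}
  after event 4 (t=19: SET max = -19): {count=11, max=-19, total=5}

Answer: {count=11, max=-19, total=5}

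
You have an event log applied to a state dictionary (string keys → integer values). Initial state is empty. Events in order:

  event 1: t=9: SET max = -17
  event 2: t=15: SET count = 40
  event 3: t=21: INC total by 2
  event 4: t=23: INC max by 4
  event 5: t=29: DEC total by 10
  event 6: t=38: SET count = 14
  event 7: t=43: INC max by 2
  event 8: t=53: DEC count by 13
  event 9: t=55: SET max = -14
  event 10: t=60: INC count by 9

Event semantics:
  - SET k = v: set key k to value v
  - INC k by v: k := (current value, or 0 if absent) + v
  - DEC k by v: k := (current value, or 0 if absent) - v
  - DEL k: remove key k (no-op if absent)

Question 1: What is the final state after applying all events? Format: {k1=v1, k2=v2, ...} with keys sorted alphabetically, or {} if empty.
Answer: {count=10, max=-14, total=-8}

Derivation:
  after event 1 (t=9: SET max = -17): {max=-17}
  after event 2 (t=15: SET count = 40): {count=40, max=-17}
  after event 3 (t=21: INC total by 2): {count=40, max=-17, total=2}
  after event 4 (t=23: INC max by 4): {count=40, max=-13, total=2}
  after event 5 (t=29: DEC total by 10): {count=40, max=-13, total=-8}
  after event 6 (t=38: SET count = 14): {count=14, max=-13, total=-8}
  after event 7 (t=43: INC max by 2): {count=14, max=-11, total=-8}
  after event 8 (t=53: DEC count by 13): {count=1, max=-11, total=-8}
  after event 9 (t=55: SET max = -14): {count=1, max=-14, total=-8}
  after event 10 (t=60: INC count by 9): {count=10, max=-14, total=-8}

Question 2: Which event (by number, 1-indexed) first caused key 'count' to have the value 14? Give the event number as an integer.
Answer: 6

Derivation:
Looking for first event where count becomes 14:
  event 2: count = 40
  event 3: count = 40
  event 4: count = 40
  event 5: count = 40
  event 6: count 40 -> 14  <-- first match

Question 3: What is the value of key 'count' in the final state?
Answer: 10

Derivation:
Track key 'count' through all 10 events:
  event 1 (t=9: SET max = -17): count unchanged
  event 2 (t=15: SET count = 40): count (absent) -> 40
  event 3 (t=21: INC total by 2): count unchanged
  event 4 (t=23: INC max by 4): count unchanged
  event 5 (t=29: DEC total by 10): count unchanged
  event 6 (t=38: SET count = 14): count 40 -> 14
  event 7 (t=43: INC max by 2): count unchanged
  event 8 (t=53: DEC count by 13): count 14 -> 1
  event 9 (t=55: SET max = -14): count unchanged
  event 10 (t=60: INC count by 9): count 1 -> 10
Final: count = 10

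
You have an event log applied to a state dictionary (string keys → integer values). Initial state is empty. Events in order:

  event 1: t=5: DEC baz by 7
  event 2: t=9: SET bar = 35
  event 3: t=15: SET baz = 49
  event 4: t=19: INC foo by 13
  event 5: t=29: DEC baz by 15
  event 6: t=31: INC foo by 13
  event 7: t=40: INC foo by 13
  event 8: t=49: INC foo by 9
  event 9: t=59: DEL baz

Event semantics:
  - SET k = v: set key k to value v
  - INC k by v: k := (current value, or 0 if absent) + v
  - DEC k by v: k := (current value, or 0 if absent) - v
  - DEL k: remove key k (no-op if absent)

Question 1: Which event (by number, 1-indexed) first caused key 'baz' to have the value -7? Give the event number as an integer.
Looking for first event where baz becomes -7:
  event 1: baz (absent) -> -7  <-- first match

Answer: 1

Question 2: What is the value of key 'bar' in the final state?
Answer: 35

Derivation:
Track key 'bar' through all 9 events:
  event 1 (t=5: DEC baz by 7): bar unchanged
  event 2 (t=9: SET bar = 35): bar (absent) -> 35
  event 3 (t=15: SET baz = 49): bar unchanged
  event 4 (t=19: INC foo by 13): bar unchanged
  event 5 (t=29: DEC baz by 15): bar unchanged
  event 6 (t=31: INC foo by 13): bar unchanged
  event 7 (t=40: INC foo by 13): bar unchanged
  event 8 (t=49: INC foo by 9): bar unchanged
  event 9 (t=59: DEL baz): bar unchanged
Final: bar = 35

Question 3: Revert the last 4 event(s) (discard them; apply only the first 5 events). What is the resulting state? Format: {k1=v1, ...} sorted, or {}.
Keep first 5 events (discard last 4):
  after event 1 (t=5: DEC baz by 7): {baz=-7}
  after event 2 (t=9: SET bar = 35): {bar=35, baz=-7}
  after event 3 (t=15: SET baz = 49): {bar=35, baz=49}
  after event 4 (t=19: INC foo by 13): {bar=35, baz=49, foo=13}
  after event 5 (t=29: DEC baz by 15): {bar=35, baz=34, foo=13}

Answer: {bar=35, baz=34, foo=13}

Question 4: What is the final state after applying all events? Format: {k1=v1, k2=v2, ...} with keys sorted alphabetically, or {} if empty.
Answer: {bar=35, foo=48}

Derivation:
  after event 1 (t=5: DEC baz by 7): {baz=-7}
  after event 2 (t=9: SET bar = 35): {bar=35, baz=-7}
  after event 3 (t=15: SET baz = 49): {bar=35, baz=49}
  after event 4 (t=19: INC foo by 13): {bar=35, baz=49, foo=13}
  after event 5 (t=29: DEC baz by 15): {bar=35, baz=34, foo=13}
  after event 6 (t=31: INC foo by 13): {bar=35, baz=34, foo=26}
  after event 7 (t=40: INC foo by 13): {bar=35, baz=34, foo=39}
  after event 8 (t=49: INC foo by 9): {bar=35, baz=34, foo=48}
  after event 9 (t=59: DEL baz): {bar=35, foo=48}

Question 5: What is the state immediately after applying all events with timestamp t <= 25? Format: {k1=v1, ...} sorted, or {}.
Apply events with t <= 25 (4 events):
  after event 1 (t=5: DEC baz by 7): {baz=-7}
  after event 2 (t=9: SET bar = 35): {bar=35, baz=-7}
  after event 3 (t=15: SET baz = 49): {bar=35, baz=49}
  after event 4 (t=19: INC foo by 13): {bar=35, baz=49, foo=13}

Answer: {bar=35, baz=49, foo=13}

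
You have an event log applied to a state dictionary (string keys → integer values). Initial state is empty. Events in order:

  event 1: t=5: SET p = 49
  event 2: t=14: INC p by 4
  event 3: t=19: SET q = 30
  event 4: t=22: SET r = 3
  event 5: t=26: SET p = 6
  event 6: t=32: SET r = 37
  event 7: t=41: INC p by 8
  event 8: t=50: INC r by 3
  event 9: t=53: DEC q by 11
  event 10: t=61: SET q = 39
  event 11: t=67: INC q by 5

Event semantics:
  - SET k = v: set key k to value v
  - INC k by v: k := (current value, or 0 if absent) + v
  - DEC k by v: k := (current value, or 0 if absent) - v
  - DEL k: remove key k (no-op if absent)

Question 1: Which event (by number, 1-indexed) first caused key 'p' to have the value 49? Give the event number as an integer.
Looking for first event where p becomes 49:
  event 1: p (absent) -> 49  <-- first match

Answer: 1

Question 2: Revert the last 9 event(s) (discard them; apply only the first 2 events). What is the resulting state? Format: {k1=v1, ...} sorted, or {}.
Keep first 2 events (discard last 9):
  after event 1 (t=5: SET p = 49): {p=49}
  after event 2 (t=14: INC p by 4): {p=53}

Answer: {p=53}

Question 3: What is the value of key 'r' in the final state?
Answer: 40

Derivation:
Track key 'r' through all 11 events:
  event 1 (t=5: SET p = 49): r unchanged
  event 2 (t=14: INC p by 4): r unchanged
  event 3 (t=19: SET q = 30): r unchanged
  event 4 (t=22: SET r = 3): r (absent) -> 3
  event 5 (t=26: SET p = 6): r unchanged
  event 6 (t=32: SET r = 37): r 3 -> 37
  event 7 (t=41: INC p by 8): r unchanged
  event 8 (t=50: INC r by 3): r 37 -> 40
  event 9 (t=53: DEC q by 11): r unchanged
  event 10 (t=61: SET q = 39): r unchanged
  event 11 (t=67: INC q by 5): r unchanged
Final: r = 40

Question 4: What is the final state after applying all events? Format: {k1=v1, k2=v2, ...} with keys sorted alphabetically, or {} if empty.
  after event 1 (t=5: SET p = 49): {p=49}
  after event 2 (t=14: INC p by 4): {p=53}
  after event 3 (t=19: SET q = 30): {p=53, q=30}
  after event 4 (t=22: SET r = 3): {p=53, q=30, r=3}
  after event 5 (t=26: SET p = 6): {p=6, q=30, r=3}
  after event 6 (t=32: SET r = 37): {p=6, q=30, r=37}
  after event 7 (t=41: INC p by 8): {p=14, q=30, r=37}
  after event 8 (t=50: INC r by 3): {p=14, q=30, r=40}
  after event 9 (t=53: DEC q by 11): {p=14, q=19, r=40}
  after event 10 (t=61: SET q = 39): {p=14, q=39, r=40}
  after event 11 (t=67: INC q by 5): {p=14, q=44, r=40}

Answer: {p=14, q=44, r=40}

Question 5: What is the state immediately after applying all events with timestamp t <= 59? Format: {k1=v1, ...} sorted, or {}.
Answer: {p=14, q=19, r=40}

Derivation:
Apply events with t <= 59 (9 events):
  after event 1 (t=5: SET p = 49): {p=49}
  after event 2 (t=14: INC p by 4): {p=53}
  after event 3 (t=19: SET q = 30): {p=53, q=30}
  after event 4 (t=22: SET r = 3): {p=53, q=30, r=3}
  after event 5 (t=26: SET p = 6): {p=6, q=30, r=3}
  after event 6 (t=32: SET r = 37): {p=6, q=30, r=37}
  after event 7 (t=41: INC p by 8): {p=14, q=30, r=37}
  after event 8 (t=50: INC r by 3): {p=14, q=30, r=40}
  after event 9 (t=53: DEC q by 11): {p=14, q=19, r=40}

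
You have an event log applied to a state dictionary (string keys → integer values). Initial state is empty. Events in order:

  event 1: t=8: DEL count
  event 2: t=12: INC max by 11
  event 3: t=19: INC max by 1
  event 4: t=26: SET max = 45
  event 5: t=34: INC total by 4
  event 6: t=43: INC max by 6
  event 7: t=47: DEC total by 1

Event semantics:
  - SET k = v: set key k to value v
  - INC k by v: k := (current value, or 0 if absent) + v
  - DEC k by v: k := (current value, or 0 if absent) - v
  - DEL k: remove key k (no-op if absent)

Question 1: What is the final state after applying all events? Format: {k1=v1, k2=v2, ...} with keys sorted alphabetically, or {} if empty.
  after event 1 (t=8: DEL count): {}
  after event 2 (t=12: INC max by 11): {max=11}
  after event 3 (t=19: INC max by 1): {max=12}
  after event 4 (t=26: SET max = 45): {max=45}
  after event 5 (t=34: INC total by 4): {max=45, total=4}
  after event 6 (t=43: INC max by 6): {max=51, total=4}
  after event 7 (t=47: DEC total by 1): {max=51, total=3}

Answer: {max=51, total=3}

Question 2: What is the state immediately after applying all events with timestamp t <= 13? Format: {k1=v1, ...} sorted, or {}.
Apply events with t <= 13 (2 events):
  after event 1 (t=8: DEL count): {}
  after event 2 (t=12: INC max by 11): {max=11}

Answer: {max=11}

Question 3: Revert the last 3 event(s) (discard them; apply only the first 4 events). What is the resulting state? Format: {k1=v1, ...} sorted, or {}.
Keep first 4 events (discard last 3):
  after event 1 (t=8: DEL count): {}
  after event 2 (t=12: INC max by 11): {max=11}
  after event 3 (t=19: INC max by 1): {max=12}
  after event 4 (t=26: SET max = 45): {max=45}

Answer: {max=45}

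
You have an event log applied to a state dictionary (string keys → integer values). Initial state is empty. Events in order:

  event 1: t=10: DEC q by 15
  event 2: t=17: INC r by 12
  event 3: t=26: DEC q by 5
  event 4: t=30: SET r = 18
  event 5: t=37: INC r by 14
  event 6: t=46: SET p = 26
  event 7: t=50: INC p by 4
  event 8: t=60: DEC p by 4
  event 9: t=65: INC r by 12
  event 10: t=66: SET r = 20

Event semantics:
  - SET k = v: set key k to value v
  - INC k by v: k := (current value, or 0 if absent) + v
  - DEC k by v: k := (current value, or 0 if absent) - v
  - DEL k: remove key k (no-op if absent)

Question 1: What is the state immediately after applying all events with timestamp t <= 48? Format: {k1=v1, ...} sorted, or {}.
Answer: {p=26, q=-20, r=32}

Derivation:
Apply events with t <= 48 (6 events):
  after event 1 (t=10: DEC q by 15): {q=-15}
  after event 2 (t=17: INC r by 12): {q=-15, r=12}
  after event 3 (t=26: DEC q by 5): {q=-20, r=12}
  after event 4 (t=30: SET r = 18): {q=-20, r=18}
  after event 5 (t=37: INC r by 14): {q=-20, r=32}
  after event 6 (t=46: SET p = 26): {p=26, q=-20, r=32}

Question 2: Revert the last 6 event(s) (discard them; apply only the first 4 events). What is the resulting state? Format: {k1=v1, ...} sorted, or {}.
Keep first 4 events (discard last 6):
  after event 1 (t=10: DEC q by 15): {q=-15}
  after event 2 (t=17: INC r by 12): {q=-15, r=12}
  after event 3 (t=26: DEC q by 5): {q=-20, r=12}
  after event 4 (t=30: SET r = 18): {q=-20, r=18}

Answer: {q=-20, r=18}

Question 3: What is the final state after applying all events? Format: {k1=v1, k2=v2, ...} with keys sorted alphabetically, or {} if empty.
Answer: {p=26, q=-20, r=20}

Derivation:
  after event 1 (t=10: DEC q by 15): {q=-15}
  after event 2 (t=17: INC r by 12): {q=-15, r=12}
  after event 3 (t=26: DEC q by 5): {q=-20, r=12}
  after event 4 (t=30: SET r = 18): {q=-20, r=18}
  after event 5 (t=37: INC r by 14): {q=-20, r=32}
  after event 6 (t=46: SET p = 26): {p=26, q=-20, r=32}
  after event 7 (t=50: INC p by 4): {p=30, q=-20, r=32}
  after event 8 (t=60: DEC p by 4): {p=26, q=-20, r=32}
  after event 9 (t=65: INC r by 12): {p=26, q=-20, r=44}
  after event 10 (t=66: SET r = 20): {p=26, q=-20, r=20}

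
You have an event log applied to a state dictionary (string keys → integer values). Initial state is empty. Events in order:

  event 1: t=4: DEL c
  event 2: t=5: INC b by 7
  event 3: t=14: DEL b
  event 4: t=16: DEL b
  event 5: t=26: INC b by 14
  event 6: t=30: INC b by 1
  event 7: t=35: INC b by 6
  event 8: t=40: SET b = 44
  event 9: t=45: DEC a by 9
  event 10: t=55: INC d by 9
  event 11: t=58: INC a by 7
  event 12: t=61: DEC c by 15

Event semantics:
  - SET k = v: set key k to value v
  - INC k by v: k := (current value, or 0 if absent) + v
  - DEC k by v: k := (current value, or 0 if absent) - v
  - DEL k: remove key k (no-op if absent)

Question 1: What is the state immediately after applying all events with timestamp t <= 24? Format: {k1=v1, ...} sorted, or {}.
Apply events with t <= 24 (4 events):
  after event 1 (t=4: DEL c): {}
  after event 2 (t=5: INC b by 7): {b=7}
  after event 3 (t=14: DEL b): {}
  after event 4 (t=16: DEL b): {}

Answer: {}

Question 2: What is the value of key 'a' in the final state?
Track key 'a' through all 12 events:
  event 1 (t=4: DEL c): a unchanged
  event 2 (t=5: INC b by 7): a unchanged
  event 3 (t=14: DEL b): a unchanged
  event 4 (t=16: DEL b): a unchanged
  event 5 (t=26: INC b by 14): a unchanged
  event 6 (t=30: INC b by 1): a unchanged
  event 7 (t=35: INC b by 6): a unchanged
  event 8 (t=40: SET b = 44): a unchanged
  event 9 (t=45: DEC a by 9): a (absent) -> -9
  event 10 (t=55: INC d by 9): a unchanged
  event 11 (t=58: INC a by 7): a -9 -> -2
  event 12 (t=61: DEC c by 15): a unchanged
Final: a = -2

Answer: -2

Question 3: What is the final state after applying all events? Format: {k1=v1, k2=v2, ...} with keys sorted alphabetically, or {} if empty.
Answer: {a=-2, b=44, c=-15, d=9}

Derivation:
  after event 1 (t=4: DEL c): {}
  after event 2 (t=5: INC b by 7): {b=7}
  after event 3 (t=14: DEL b): {}
  after event 4 (t=16: DEL b): {}
  after event 5 (t=26: INC b by 14): {b=14}
  after event 6 (t=30: INC b by 1): {b=15}
  after event 7 (t=35: INC b by 6): {b=21}
  after event 8 (t=40: SET b = 44): {b=44}
  after event 9 (t=45: DEC a by 9): {a=-9, b=44}
  after event 10 (t=55: INC d by 9): {a=-9, b=44, d=9}
  after event 11 (t=58: INC a by 7): {a=-2, b=44, d=9}
  after event 12 (t=61: DEC c by 15): {a=-2, b=44, c=-15, d=9}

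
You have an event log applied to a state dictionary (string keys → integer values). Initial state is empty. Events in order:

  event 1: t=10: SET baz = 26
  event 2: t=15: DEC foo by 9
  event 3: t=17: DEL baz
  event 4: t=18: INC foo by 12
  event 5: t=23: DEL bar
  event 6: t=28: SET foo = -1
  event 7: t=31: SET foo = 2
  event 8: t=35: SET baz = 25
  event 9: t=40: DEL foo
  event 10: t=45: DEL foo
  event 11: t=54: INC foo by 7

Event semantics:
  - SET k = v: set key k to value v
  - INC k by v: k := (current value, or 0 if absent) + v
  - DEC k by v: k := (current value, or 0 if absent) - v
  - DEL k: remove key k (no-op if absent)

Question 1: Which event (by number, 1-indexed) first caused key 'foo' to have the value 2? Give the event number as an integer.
Looking for first event where foo becomes 2:
  event 2: foo = -9
  event 3: foo = -9
  event 4: foo = 3
  event 5: foo = 3
  event 6: foo = -1
  event 7: foo -1 -> 2  <-- first match

Answer: 7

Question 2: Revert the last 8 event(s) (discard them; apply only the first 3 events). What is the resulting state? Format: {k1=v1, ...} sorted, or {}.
Answer: {foo=-9}

Derivation:
Keep first 3 events (discard last 8):
  after event 1 (t=10: SET baz = 26): {baz=26}
  after event 2 (t=15: DEC foo by 9): {baz=26, foo=-9}
  after event 3 (t=17: DEL baz): {foo=-9}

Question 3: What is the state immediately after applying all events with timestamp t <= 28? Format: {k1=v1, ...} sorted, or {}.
Apply events with t <= 28 (6 events):
  after event 1 (t=10: SET baz = 26): {baz=26}
  after event 2 (t=15: DEC foo by 9): {baz=26, foo=-9}
  after event 3 (t=17: DEL baz): {foo=-9}
  after event 4 (t=18: INC foo by 12): {foo=3}
  after event 5 (t=23: DEL bar): {foo=3}
  after event 6 (t=28: SET foo = -1): {foo=-1}

Answer: {foo=-1}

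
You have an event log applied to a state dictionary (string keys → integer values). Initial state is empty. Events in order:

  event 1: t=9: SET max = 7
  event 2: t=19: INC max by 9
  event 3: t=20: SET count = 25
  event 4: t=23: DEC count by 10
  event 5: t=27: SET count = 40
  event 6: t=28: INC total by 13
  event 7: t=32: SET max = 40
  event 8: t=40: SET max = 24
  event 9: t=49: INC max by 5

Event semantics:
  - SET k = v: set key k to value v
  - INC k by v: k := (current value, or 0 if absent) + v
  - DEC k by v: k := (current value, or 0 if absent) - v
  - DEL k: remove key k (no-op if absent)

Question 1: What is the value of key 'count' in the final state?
Answer: 40

Derivation:
Track key 'count' through all 9 events:
  event 1 (t=9: SET max = 7): count unchanged
  event 2 (t=19: INC max by 9): count unchanged
  event 3 (t=20: SET count = 25): count (absent) -> 25
  event 4 (t=23: DEC count by 10): count 25 -> 15
  event 5 (t=27: SET count = 40): count 15 -> 40
  event 6 (t=28: INC total by 13): count unchanged
  event 7 (t=32: SET max = 40): count unchanged
  event 8 (t=40: SET max = 24): count unchanged
  event 9 (t=49: INC max by 5): count unchanged
Final: count = 40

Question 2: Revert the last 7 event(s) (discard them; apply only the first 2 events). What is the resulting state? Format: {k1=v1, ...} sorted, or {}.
Answer: {max=16}

Derivation:
Keep first 2 events (discard last 7):
  after event 1 (t=9: SET max = 7): {max=7}
  after event 2 (t=19: INC max by 9): {max=16}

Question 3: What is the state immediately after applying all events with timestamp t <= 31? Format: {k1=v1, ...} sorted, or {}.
Apply events with t <= 31 (6 events):
  after event 1 (t=9: SET max = 7): {max=7}
  after event 2 (t=19: INC max by 9): {max=16}
  after event 3 (t=20: SET count = 25): {count=25, max=16}
  after event 4 (t=23: DEC count by 10): {count=15, max=16}
  after event 5 (t=27: SET count = 40): {count=40, max=16}
  after event 6 (t=28: INC total by 13): {count=40, max=16, total=13}

Answer: {count=40, max=16, total=13}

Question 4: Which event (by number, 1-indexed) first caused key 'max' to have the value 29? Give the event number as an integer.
Looking for first event where max becomes 29:
  event 1: max = 7
  event 2: max = 16
  event 3: max = 16
  event 4: max = 16
  event 5: max = 16
  event 6: max = 16
  event 7: max = 40
  event 8: max = 24
  event 9: max 24 -> 29  <-- first match

Answer: 9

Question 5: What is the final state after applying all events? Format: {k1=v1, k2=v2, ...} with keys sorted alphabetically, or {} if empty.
Answer: {count=40, max=29, total=13}

Derivation:
  after event 1 (t=9: SET max = 7): {max=7}
  after event 2 (t=19: INC max by 9): {max=16}
  after event 3 (t=20: SET count = 25): {count=25, max=16}
  after event 4 (t=23: DEC count by 10): {count=15, max=16}
  after event 5 (t=27: SET count = 40): {count=40, max=16}
  after event 6 (t=28: INC total by 13): {count=40, max=16, total=13}
  after event 7 (t=32: SET max = 40): {count=40, max=40, total=13}
  after event 8 (t=40: SET max = 24): {count=40, max=24, total=13}
  after event 9 (t=49: INC max by 5): {count=40, max=29, total=13}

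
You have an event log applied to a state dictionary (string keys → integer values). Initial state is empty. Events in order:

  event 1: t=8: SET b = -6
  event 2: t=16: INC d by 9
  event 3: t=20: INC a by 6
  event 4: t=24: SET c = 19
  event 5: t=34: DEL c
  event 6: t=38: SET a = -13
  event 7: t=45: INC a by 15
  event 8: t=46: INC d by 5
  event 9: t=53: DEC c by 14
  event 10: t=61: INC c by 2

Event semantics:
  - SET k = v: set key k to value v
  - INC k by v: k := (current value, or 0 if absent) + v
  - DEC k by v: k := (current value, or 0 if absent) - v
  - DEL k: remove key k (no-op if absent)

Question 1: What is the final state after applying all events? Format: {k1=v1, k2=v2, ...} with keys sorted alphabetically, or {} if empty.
Answer: {a=2, b=-6, c=-12, d=14}

Derivation:
  after event 1 (t=8: SET b = -6): {b=-6}
  after event 2 (t=16: INC d by 9): {b=-6, d=9}
  after event 3 (t=20: INC a by 6): {a=6, b=-6, d=9}
  after event 4 (t=24: SET c = 19): {a=6, b=-6, c=19, d=9}
  after event 5 (t=34: DEL c): {a=6, b=-6, d=9}
  after event 6 (t=38: SET a = -13): {a=-13, b=-6, d=9}
  after event 7 (t=45: INC a by 15): {a=2, b=-6, d=9}
  after event 8 (t=46: INC d by 5): {a=2, b=-6, d=14}
  after event 9 (t=53: DEC c by 14): {a=2, b=-6, c=-14, d=14}
  after event 10 (t=61: INC c by 2): {a=2, b=-6, c=-12, d=14}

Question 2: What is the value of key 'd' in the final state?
Track key 'd' through all 10 events:
  event 1 (t=8: SET b = -6): d unchanged
  event 2 (t=16: INC d by 9): d (absent) -> 9
  event 3 (t=20: INC a by 6): d unchanged
  event 4 (t=24: SET c = 19): d unchanged
  event 5 (t=34: DEL c): d unchanged
  event 6 (t=38: SET a = -13): d unchanged
  event 7 (t=45: INC a by 15): d unchanged
  event 8 (t=46: INC d by 5): d 9 -> 14
  event 9 (t=53: DEC c by 14): d unchanged
  event 10 (t=61: INC c by 2): d unchanged
Final: d = 14

Answer: 14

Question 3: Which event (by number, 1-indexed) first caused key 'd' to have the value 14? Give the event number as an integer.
Answer: 8

Derivation:
Looking for first event where d becomes 14:
  event 2: d = 9
  event 3: d = 9
  event 4: d = 9
  event 5: d = 9
  event 6: d = 9
  event 7: d = 9
  event 8: d 9 -> 14  <-- first match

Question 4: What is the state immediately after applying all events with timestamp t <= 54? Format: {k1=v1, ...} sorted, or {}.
Answer: {a=2, b=-6, c=-14, d=14}

Derivation:
Apply events with t <= 54 (9 events):
  after event 1 (t=8: SET b = -6): {b=-6}
  after event 2 (t=16: INC d by 9): {b=-6, d=9}
  after event 3 (t=20: INC a by 6): {a=6, b=-6, d=9}
  after event 4 (t=24: SET c = 19): {a=6, b=-6, c=19, d=9}
  after event 5 (t=34: DEL c): {a=6, b=-6, d=9}
  after event 6 (t=38: SET a = -13): {a=-13, b=-6, d=9}
  after event 7 (t=45: INC a by 15): {a=2, b=-6, d=9}
  after event 8 (t=46: INC d by 5): {a=2, b=-6, d=14}
  after event 9 (t=53: DEC c by 14): {a=2, b=-6, c=-14, d=14}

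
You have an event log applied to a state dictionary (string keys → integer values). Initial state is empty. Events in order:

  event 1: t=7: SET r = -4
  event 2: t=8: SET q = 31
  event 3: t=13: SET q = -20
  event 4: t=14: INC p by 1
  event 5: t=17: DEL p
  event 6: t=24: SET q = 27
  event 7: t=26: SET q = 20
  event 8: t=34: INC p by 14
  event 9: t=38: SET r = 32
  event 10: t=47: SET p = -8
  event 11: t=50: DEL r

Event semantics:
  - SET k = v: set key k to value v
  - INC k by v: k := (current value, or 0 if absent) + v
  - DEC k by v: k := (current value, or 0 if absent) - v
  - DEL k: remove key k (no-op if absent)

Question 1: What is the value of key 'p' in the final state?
Track key 'p' through all 11 events:
  event 1 (t=7: SET r = -4): p unchanged
  event 2 (t=8: SET q = 31): p unchanged
  event 3 (t=13: SET q = -20): p unchanged
  event 4 (t=14: INC p by 1): p (absent) -> 1
  event 5 (t=17: DEL p): p 1 -> (absent)
  event 6 (t=24: SET q = 27): p unchanged
  event 7 (t=26: SET q = 20): p unchanged
  event 8 (t=34: INC p by 14): p (absent) -> 14
  event 9 (t=38: SET r = 32): p unchanged
  event 10 (t=47: SET p = -8): p 14 -> -8
  event 11 (t=50: DEL r): p unchanged
Final: p = -8

Answer: -8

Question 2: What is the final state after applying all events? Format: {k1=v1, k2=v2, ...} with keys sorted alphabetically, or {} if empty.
Answer: {p=-8, q=20}

Derivation:
  after event 1 (t=7: SET r = -4): {r=-4}
  after event 2 (t=8: SET q = 31): {q=31, r=-4}
  after event 3 (t=13: SET q = -20): {q=-20, r=-4}
  after event 4 (t=14: INC p by 1): {p=1, q=-20, r=-4}
  after event 5 (t=17: DEL p): {q=-20, r=-4}
  after event 6 (t=24: SET q = 27): {q=27, r=-4}
  after event 7 (t=26: SET q = 20): {q=20, r=-4}
  after event 8 (t=34: INC p by 14): {p=14, q=20, r=-4}
  after event 9 (t=38: SET r = 32): {p=14, q=20, r=32}
  after event 10 (t=47: SET p = -8): {p=-8, q=20, r=32}
  after event 11 (t=50: DEL r): {p=-8, q=20}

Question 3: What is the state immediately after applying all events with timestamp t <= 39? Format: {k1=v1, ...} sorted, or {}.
Answer: {p=14, q=20, r=32}

Derivation:
Apply events with t <= 39 (9 events):
  after event 1 (t=7: SET r = -4): {r=-4}
  after event 2 (t=8: SET q = 31): {q=31, r=-4}
  after event 3 (t=13: SET q = -20): {q=-20, r=-4}
  after event 4 (t=14: INC p by 1): {p=1, q=-20, r=-4}
  after event 5 (t=17: DEL p): {q=-20, r=-4}
  after event 6 (t=24: SET q = 27): {q=27, r=-4}
  after event 7 (t=26: SET q = 20): {q=20, r=-4}
  after event 8 (t=34: INC p by 14): {p=14, q=20, r=-4}
  after event 9 (t=38: SET r = 32): {p=14, q=20, r=32}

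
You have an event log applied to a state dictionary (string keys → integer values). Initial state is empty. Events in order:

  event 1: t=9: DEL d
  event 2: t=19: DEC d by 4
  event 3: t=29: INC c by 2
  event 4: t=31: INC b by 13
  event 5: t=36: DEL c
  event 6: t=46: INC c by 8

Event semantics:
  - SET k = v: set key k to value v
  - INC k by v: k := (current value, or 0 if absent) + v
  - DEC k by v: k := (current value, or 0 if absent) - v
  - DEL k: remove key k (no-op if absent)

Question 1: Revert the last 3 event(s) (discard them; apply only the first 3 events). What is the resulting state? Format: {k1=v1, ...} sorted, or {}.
Keep first 3 events (discard last 3):
  after event 1 (t=9: DEL d): {}
  after event 2 (t=19: DEC d by 4): {d=-4}
  after event 3 (t=29: INC c by 2): {c=2, d=-4}

Answer: {c=2, d=-4}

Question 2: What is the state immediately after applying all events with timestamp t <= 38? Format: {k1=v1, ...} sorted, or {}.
Apply events with t <= 38 (5 events):
  after event 1 (t=9: DEL d): {}
  after event 2 (t=19: DEC d by 4): {d=-4}
  after event 3 (t=29: INC c by 2): {c=2, d=-4}
  after event 4 (t=31: INC b by 13): {b=13, c=2, d=-4}
  after event 5 (t=36: DEL c): {b=13, d=-4}

Answer: {b=13, d=-4}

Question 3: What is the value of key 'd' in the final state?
Track key 'd' through all 6 events:
  event 1 (t=9: DEL d): d (absent) -> (absent)
  event 2 (t=19: DEC d by 4): d (absent) -> -4
  event 3 (t=29: INC c by 2): d unchanged
  event 4 (t=31: INC b by 13): d unchanged
  event 5 (t=36: DEL c): d unchanged
  event 6 (t=46: INC c by 8): d unchanged
Final: d = -4

Answer: -4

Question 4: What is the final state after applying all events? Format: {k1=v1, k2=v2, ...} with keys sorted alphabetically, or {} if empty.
Answer: {b=13, c=8, d=-4}

Derivation:
  after event 1 (t=9: DEL d): {}
  after event 2 (t=19: DEC d by 4): {d=-4}
  after event 3 (t=29: INC c by 2): {c=2, d=-4}
  after event 4 (t=31: INC b by 13): {b=13, c=2, d=-4}
  after event 5 (t=36: DEL c): {b=13, d=-4}
  after event 6 (t=46: INC c by 8): {b=13, c=8, d=-4}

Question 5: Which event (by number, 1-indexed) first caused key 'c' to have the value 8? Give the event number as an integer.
Looking for first event where c becomes 8:
  event 3: c = 2
  event 4: c = 2
  event 5: c = (absent)
  event 6: c (absent) -> 8  <-- first match

Answer: 6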